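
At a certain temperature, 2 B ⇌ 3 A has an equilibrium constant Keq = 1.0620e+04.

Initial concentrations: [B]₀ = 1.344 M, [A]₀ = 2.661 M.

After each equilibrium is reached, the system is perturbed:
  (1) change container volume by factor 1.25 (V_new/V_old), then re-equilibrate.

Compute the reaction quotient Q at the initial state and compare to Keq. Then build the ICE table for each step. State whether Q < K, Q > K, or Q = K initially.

Q₀ = 10.43; Q < K (proceeds forward)

Q₀ = 10.43 vs Keq = 1.0620e+04 ⇒ Q<K, forward
Step 1:
                    B           A
  Initial       1.344       2.661
  Change        -1.25       1.875
  Equil       0.09376       4.536
  solve Keq expr → x = 0.6251; check Q = 1.0620e+04
Then change container volume by factor 1.25 (V_new/V_old).
Step 2:
                    B           A
  Initial       0.075       3.629
  Change    -0.007602      0.0114
  Equil        0.0674        3.64
  solve Keq expr → x = 0.003801; check Q = 1.0620e+04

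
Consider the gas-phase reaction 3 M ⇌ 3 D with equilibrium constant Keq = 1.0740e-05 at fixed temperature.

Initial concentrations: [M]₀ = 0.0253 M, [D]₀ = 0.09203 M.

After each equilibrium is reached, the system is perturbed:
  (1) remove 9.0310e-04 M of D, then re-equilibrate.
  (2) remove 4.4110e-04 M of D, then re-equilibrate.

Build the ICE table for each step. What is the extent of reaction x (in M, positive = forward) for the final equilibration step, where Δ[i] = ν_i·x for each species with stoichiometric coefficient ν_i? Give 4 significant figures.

x = 1.4386e-04 M

Q₀ = 48.13 vs Keq = 1.0740e-05 ⇒ Q>K, reverse
Step 1:
                   M          D
  Initial     0.0253    0.09203
  Change      0.0895    -0.0895
  Equil       0.1148   0.002533
  solve Keq expr → x = -0.02983; check Q = 1.0740e-05
Then remove 9.0310e-04 M of D.
Step 2:
                   M          D
  Initial     0.1148    0.00163
  Change  -8.8360e-04 8.8360e-04
  Equil       0.1139   0.002513
  solve Keq expr → x = 2.9453e-04; check Q = 1.0740e-05
Then remove 4.4110e-04 M of D.
Step 3:
                   M          D
  Initial     0.1139   0.002072
  Change  -4.3158e-04 4.3158e-04
  Equil       0.1135   0.002504
  solve Keq expr → x = 1.4386e-04; check Q = 1.0740e-05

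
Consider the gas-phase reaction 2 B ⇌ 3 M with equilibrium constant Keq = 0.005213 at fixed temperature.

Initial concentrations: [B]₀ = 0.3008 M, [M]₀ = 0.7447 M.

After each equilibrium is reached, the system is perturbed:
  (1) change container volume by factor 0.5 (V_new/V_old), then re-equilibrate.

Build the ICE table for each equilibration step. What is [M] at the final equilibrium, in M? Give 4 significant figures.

Q₀ = 4.564 vs Keq = 0.005213 ⇒ Q>K, reverse
Step 1:
                    B           M
  Initial      0.3008      0.7447
  Change       0.4048     -0.6073
  Equil        0.7056      0.1374
  solve Keq expr → x = -0.2024; check Q = 0.005213
Then change container volume by factor 0.5 (V_new/V_old).
Step 2:
                    B           M
  Initial       1.411      0.2749
  Change      0.03538    -0.05307
  Equil         1.447      0.2218
  solve Keq expr → x = -0.01769; check Q = 0.005213

[M]_eq = 0.2218 M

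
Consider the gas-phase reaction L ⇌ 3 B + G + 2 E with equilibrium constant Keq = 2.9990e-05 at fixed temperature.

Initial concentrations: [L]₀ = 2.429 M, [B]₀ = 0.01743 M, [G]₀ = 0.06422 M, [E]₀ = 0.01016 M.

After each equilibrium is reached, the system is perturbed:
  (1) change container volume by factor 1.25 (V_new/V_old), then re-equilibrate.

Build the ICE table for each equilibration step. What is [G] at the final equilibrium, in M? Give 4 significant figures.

Q₀ = 1.4452e-11 vs Keq = 2.9990e-05 ⇒ Q<K, forward
Step 1:
                   L          B          G          E
  init         2.429    0.01743    0.06422    0.01016
  Δ         -0.07983     0.2395    0.07983     0.1597
  eq           2.349     0.2569     0.1441     0.1698
  solve Keq expr → x = 0.07983; check Q = 2.9990e-05
Then change container volume by factor 1.25 (V_new/V_old).
Step 2:
                   L          B          G          E
  init         1.879     0.2055     0.1152     0.1359
  Δ         -0.01489    0.04466    0.01489    0.02978
  eq           1.864     0.2502     0.1301     0.1656
  solve Keq expr → x = 0.01489; check Q = 2.9990e-05

[G]_eq = 0.1301 M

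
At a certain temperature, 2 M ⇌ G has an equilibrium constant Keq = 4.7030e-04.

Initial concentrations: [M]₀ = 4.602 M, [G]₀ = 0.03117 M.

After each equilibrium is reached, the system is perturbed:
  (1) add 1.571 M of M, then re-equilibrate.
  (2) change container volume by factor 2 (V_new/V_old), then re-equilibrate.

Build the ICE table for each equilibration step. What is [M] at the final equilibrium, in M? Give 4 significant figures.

Q₀ = 0.001472 vs Keq = 4.7030e-04 ⇒ Q>K, reverse
Step 1:
                  M         G
  Initial     4.602   0.03117
  Change    0.04205  -0.02103
  Equil       4.644   0.01014
  solve Keq expr → x = -0.02103; check Q = 4.7030e-04
Then add 1.571 M of M.
Step 2:
                  M         G
  Initial     6.215   0.01014
  Change   -0.01586  0.007931
  Equil       6.199   0.01807
  solve Keq expr → x = 0.007931; check Q = 4.7030e-04
Then change container volume by factor 2 (V_new/V_old).
Step 3:
                  M         G
  Initial       3.1  0.009037
  Change   0.008984 -0.004492
  Equil       3.109  0.004545
  solve Keq expr → x = -0.004492; check Q = 4.7030e-04

[M]_eq = 3.109 M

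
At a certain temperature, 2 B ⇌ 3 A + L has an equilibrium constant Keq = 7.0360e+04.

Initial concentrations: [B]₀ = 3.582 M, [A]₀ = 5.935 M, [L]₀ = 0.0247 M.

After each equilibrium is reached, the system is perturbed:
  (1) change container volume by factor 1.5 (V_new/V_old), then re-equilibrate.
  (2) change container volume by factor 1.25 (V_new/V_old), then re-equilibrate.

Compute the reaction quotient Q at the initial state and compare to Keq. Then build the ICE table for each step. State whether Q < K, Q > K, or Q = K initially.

Q₀ = 0.4024; Q < K (proceeds forward)

Q₀ = 0.4024 vs Keq = 7.0360e+04 ⇒ Q<K, forward
Step 1:
                  B         A         L
  I           3.582     5.935    0.0247
  C            -3.4     5.101       1.7
  E          0.1815     11.04     1.725
  solve Keq expr → x = 1.7; check Q = 7.0360e+04
Then change container volume by factor 1.5 (V_new/V_old).
Step 2:
                  B         A         L
  I           0.121     7.357      1.15
  C         -0.0387   0.05805   0.01935
  E         0.08232     7.415     1.169
  solve Keq expr → x = 0.01935; check Q = 7.0360e+04
Then change container volume by factor 1.25 (V_new/V_old).
Step 3:
                  B         A         L
  I         0.06585     5.932    0.9354
  C        -0.01274    0.0191  0.006368
  E         0.05312     5.951    0.9418
  solve Keq expr → x = 0.006368; check Q = 7.0360e+04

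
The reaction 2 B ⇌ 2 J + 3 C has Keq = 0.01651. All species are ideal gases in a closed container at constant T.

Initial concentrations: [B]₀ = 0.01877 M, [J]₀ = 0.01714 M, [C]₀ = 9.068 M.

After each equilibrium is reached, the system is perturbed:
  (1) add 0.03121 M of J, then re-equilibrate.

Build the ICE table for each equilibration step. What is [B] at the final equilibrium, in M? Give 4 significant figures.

Q₀ = 621.8 vs Keq = 0.01651 ⇒ Q>K, reverse
Step 1:
                  B         J         C
  init      0.01877   0.01714     9.068
  Δ         0.01697  -0.01697  -0.02546
  eq        0.03574 1.6889e-04     9.043
  solve Keq expr → x = -0.008486; check Q = 0.01651
Then add 0.03121 M of J.
Step 2:
                  B         J         C
  init      0.03574   0.03138     9.043
  Δ         0.03106  -0.03106  -0.04659
  eq         0.0668 3.1812e-04     8.996
  solve Keq expr → x = -0.01553; check Q = 0.01651

[B]_eq = 0.0668 M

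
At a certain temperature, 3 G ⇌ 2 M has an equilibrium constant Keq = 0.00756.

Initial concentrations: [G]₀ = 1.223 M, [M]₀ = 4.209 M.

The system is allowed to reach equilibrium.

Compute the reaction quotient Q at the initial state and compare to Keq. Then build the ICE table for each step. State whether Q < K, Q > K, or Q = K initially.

Q₀ = 9.685 vs Keq = 0.00756 ⇒ Q>K, reverse
Step 1:
                  G         M
  Initial     1.223     4.209
  Change      4.519    -3.013
  Equil       5.742     1.196
  solve Keq expr → x = -1.506; check Q = 0.00756

Q₀ = 9.685; Q > K (proceeds reverse)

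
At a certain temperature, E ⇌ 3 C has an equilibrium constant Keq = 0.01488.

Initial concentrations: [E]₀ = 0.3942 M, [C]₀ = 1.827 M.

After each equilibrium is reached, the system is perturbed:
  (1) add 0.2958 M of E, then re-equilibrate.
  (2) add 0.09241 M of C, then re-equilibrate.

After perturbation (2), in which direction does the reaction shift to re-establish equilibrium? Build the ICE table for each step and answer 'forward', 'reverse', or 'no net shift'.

Direction: reverse

Q₀ = 15.47 vs Keq = 0.01488 ⇒ Q>K, reverse
Step 1:
                    E           C
  init         0.3942       1.827
  Δ            0.5292      -1.587
  eq           0.9234      0.2395
  solve Keq expr → x = -0.5292; check Q = 0.01488
Then add 0.2958 M of E.
Step 2:
                    E           C
  init          1.219      0.2395
  Δ         -0.007567      0.0227
  eq            1.212      0.2622
  solve Keq expr → x = 0.007567; check Q = 0.01488
Then add 0.09241 M of C.
Step 3:
                    E           C
  init          1.212      0.3546
  Δ           0.03009    -0.09026
  eq            1.242      0.2644
  solve Keq expr → x = -0.03009; check Q = 0.01488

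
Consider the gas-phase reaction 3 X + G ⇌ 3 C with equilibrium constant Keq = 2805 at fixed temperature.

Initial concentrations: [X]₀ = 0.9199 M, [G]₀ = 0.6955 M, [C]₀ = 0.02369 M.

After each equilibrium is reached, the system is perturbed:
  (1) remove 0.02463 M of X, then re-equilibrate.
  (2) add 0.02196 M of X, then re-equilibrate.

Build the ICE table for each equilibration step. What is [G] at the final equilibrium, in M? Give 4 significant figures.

Q₀ = 2.4557e-05 vs Keq = 2805 ⇒ Q<K, forward
Step 1:
                    X           G           C
  init         0.9199      0.6955     0.02369
  Δ           -0.8381     -0.2794      0.8381
  eq          0.08184      0.4161      0.8617
  solve Keq expr → x = 0.2794; check Q = 2805
Then remove 0.02463 M of X.
Step 2:
                    X           G           C
  init        0.05721      0.4161      0.8617
  Δ           0.02207    0.007357    -0.02207
  eq          0.07928      0.4235      0.8397
  solve Keq expr → x = -0.007357; check Q = 2805
Then add 0.02196 M of X.
Step 3:
                    X           G           C
  init         0.1012      0.4235      0.8397
  Δ          -0.01968    -0.00656     0.01968
  eq          0.08156      0.4169      0.8594
  solve Keq expr → x = 0.00656; check Q = 2805

[G]_eq = 0.4169 M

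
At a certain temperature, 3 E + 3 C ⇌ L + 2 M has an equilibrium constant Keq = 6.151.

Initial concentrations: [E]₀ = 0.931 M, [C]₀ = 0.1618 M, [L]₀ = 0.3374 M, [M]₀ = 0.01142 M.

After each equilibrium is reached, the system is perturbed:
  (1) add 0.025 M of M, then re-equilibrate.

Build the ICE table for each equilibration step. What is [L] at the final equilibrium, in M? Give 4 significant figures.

[L]_eq = 0.362 M

Q₀ = 0.01287 vs Keq = 6.151 ⇒ Q<K, forward
Step 1:
                  E         C         L         M
  Initial     0.931    0.1618    0.3374   0.01142
  Change   -0.08492  -0.08492   0.02831   0.05661
  Equil      0.8461   0.07688    0.3657   0.06803
  solve Keq expr → x = 0.02831; check Q = 6.151
Then add 0.025 M of M.
Step 2:
                  E         C         L         M
  Initial    0.8461   0.07688    0.3657   0.09303
  Change    0.01122   0.01122 -0.003739 -0.007477
  Equil      0.8573   0.08809     0.362   0.08556
  solve Keq expr → x = -0.003739; check Q = 6.151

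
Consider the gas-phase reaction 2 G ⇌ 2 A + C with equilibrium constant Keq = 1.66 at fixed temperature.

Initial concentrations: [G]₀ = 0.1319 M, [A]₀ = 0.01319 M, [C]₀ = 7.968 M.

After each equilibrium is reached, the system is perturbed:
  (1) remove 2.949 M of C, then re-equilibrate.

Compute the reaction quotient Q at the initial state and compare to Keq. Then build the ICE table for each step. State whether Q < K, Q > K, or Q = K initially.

Q₀ = 0.07968 vs Keq = 1.66 ⇒ Q<K, forward
Step 1:
                  G         A         C
  Initial    0.1319   0.01319     7.968
  Change   -0.03225   0.03225   0.01612
  Equil     0.09965   0.04544     7.984
  solve Keq expr → x = 0.01612; check Q = 1.66
Then remove 2.949 M of C.
Step 2:
                  G         A         C
  Initial   0.09965   0.04544     5.035
  Change   -0.00747   0.00747  0.003735
  Equil     0.09218   0.05291     5.039
  solve Keq expr → x = 0.003735; check Q = 1.66

Q₀ = 0.07968; Q < K (proceeds forward)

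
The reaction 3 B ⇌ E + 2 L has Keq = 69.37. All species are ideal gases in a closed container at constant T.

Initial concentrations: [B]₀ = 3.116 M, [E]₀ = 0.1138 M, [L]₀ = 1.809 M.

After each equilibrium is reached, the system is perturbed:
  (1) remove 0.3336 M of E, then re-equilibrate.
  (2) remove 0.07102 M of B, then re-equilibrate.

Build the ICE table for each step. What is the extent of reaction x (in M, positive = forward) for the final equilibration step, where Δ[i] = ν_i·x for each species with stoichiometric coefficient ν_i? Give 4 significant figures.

x = -0.02067 M

Q₀ = 0.01231 vs Keq = 69.37 ⇒ Q<K, forward
Step 1:
                    B           E           L
  I             3.116      0.1138       1.809
  C             -2.56      0.8532       1.706
  E            0.5564       0.967       3.515
  solve Keq expr → x = 0.8532; check Q = 69.37
Then remove 0.3336 M of E.
Step 2:
                    B           E           L
  I            0.5564      0.6334       3.515
  C           -0.0639      0.0213      0.0426
  E            0.4925      0.6547       3.558
  solve Keq expr → x = 0.0213; check Q = 69.37
Then remove 0.07102 M of B.
Step 3:
                    B           E           L
  I            0.4215      0.6547       3.558
  C             0.062    -0.02067    -0.04133
  E            0.4835       0.634       3.517
  solve Keq expr → x = -0.02067; check Q = 69.37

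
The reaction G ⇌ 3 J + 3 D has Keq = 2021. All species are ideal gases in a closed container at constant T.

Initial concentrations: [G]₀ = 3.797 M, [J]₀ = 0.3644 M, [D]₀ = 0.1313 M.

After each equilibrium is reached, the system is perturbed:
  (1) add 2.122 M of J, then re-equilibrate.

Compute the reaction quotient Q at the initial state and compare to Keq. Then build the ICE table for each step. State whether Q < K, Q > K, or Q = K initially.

Q₀ = 2.8846e-05 vs Keq = 2021 ⇒ Q<K, forward
Step 1:
                   G          J          D
  init         3.797     0.3644     0.1313
  Δ           -1.299      3.896      3.896
  eq           2.498       4.26      4.027
  solve Keq expr → x = 1.299; check Q = 2021
Then add 2.122 M of J.
Step 2:
                   G          J          D
  init         2.498      6.382      4.027
  Δ           0.2761    -0.8282    -0.8282
  eq           2.775      5.554      3.199
  solve Keq expr → x = -0.2761; check Q = 2021

Q₀ = 2.8846e-05; Q < K (proceeds forward)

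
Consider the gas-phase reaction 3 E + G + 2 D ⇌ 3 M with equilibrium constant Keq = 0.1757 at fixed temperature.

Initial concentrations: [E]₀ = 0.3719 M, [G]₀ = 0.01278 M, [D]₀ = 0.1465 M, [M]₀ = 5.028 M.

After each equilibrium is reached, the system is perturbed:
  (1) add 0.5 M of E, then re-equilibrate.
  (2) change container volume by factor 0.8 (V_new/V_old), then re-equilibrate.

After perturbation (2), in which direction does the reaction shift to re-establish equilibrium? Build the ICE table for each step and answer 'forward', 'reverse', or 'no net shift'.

Direction: forward

Q₀ = 9.0095e+06 vs Keq = 0.1757 ⇒ Q>K, reverse
Step 1:
                    E           G           D           M
  Initial      0.3719     0.01278      0.1465       5.028
  Change          2.6      0.8665       1.733        -2.6
  Equil         2.972      0.8793        1.88       2.428
  solve Keq expr → x = -0.8665; check Q = 0.1757
Then add 0.5 M of E.
Step 2:
                    E           G           D           M
  Initial       3.472      0.8793        1.88       2.428
  Change      -0.1458    -0.04859    -0.09717      0.1458
  Equil         3.326      0.8307       1.782       2.574
  solve Keq expr → x = 0.04859; check Q = 0.1757
Then change container volume by factor 0.8 (V_new/V_old).
Step 3:
                    E           G           D           M
  Initial       4.157       1.038       2.228       3.218
  Change      -0.2575    -0.08583     -0.1717      0.2575
  Equil           3.9      0.9526       2.056       3.475
  solve Keq expr → x = 0.08583; check Q = 0.1757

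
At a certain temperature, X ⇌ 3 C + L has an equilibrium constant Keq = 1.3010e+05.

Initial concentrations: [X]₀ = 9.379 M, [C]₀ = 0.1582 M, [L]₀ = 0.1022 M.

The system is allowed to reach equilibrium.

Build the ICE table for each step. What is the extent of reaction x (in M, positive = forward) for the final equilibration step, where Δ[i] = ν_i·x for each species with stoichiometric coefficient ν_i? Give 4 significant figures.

Q₀ = 4.3143e-05 vs Keq = 1.3010e+05 ⇒ Q<K, forward
Step 1:
                    X           C           L
  Initial       9.379      0.1582      0.1022
  Change       -8.342       25.03       8.342
  Equil         1.037       25.18       8.444
  solve Keq expr → x = 8.342; check Q = 1.3010e+05

x = 8.342 M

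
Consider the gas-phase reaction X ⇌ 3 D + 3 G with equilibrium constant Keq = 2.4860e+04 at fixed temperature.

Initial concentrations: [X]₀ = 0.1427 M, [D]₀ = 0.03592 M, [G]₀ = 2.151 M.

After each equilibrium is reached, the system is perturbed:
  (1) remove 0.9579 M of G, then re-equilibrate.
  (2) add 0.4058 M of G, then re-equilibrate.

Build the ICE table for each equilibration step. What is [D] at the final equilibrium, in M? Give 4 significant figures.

Q₀ = 0.003232 vs Keq = 2.4860e+04 ⇒ Q<K, forward
Step 1:
                  X         D         G
  init       0.1427   0.03592     2.151
  Δ         -0.1426    0.4279    0.4279
  eq      6.8838e-05    0.4638     2.579
  solve Keq expr → x = 0.1426; check Q = 2.4860e+04
Then remove 0.9579 M of G.
Step 2:
                  X         D         G
  init    6.8838e-05    0.4638     1.621
  Δ       -5.1721e-05 1.5516e-04 1.5516e-04
  eq      1.7117e-05     0.464     1.621
  solve Keq expr → x = 5.1721e-05; check Q = 2.4860e+04
Then add 0.4058 M of G.
Step 3:
                  X         D         G
  init    1.7117e-05     0.464     2.027
  Δ       1.6327e-05 -4.8982e-05 -4.8982e-05
  eq      3.3444e-05    0.4639     2.027
  solve Keq expr → x = -1.6327e-05; check Q = 2.4860e+04

[D]_eq = 0.4639 M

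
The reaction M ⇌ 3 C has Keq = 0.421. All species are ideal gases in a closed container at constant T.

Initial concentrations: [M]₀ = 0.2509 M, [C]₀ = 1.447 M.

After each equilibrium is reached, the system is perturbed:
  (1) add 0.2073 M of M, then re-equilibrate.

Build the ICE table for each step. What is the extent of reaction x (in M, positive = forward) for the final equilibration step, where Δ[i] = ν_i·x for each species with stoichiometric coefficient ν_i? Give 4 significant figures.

x = 0.0213 M

Q₀ = 12.08 vs Keq = 0.421 ⇒ Q>K, reverse
Step 1:
                   M          C
  I           0.2509      1.447
  C             0.28    -0.8401
  E           0.5309     0.6069
  solve Keq expr → x = -0.28; check Q = 0.421
Then add 0.2073 M of M.
Step 2:
                   M          C
  I           0.7382     0.6069
  C          -0.0213     0.0639
  E           0.7169     0.6708
  solve Keq expr → x = 0.0213; check Q = 0.421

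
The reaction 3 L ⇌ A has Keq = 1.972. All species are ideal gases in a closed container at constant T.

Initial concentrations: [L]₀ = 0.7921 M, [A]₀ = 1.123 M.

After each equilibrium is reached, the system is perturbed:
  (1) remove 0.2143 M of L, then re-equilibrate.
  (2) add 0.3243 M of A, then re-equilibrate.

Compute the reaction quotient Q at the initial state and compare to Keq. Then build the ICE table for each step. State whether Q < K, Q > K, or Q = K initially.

Q₀ = 2.26; Q > K (proceeds reverse)

Q₀ = 2.26 vs Keq = 1.972 ⇒ Q>K, reverse
Step 1:
                  L         A
  Initial    0.7921     1.123
  Change    0.03398  -0.01133
  Equil      0.8261     1.112
  solve Keq expr → x = -0.01133; check Q = 1.972
Then remove 0.2143 M of L.
Step 2:
                  L         A
  Initial    0.6118     1.112
  Change     0.1976  -0.06588
  Equil      0.8094     1.046
  solve Keq expr → x = -0.06588; check Q = 1.972
Then add 0.3243 M of A.
Step 3:
                  L         A
  Initial    0.8094      1.37
  Change    0.07112  -0.02371
  Equil      0.8805     1.346
  solve Keq expr → x = -0.02371; check Q = 1.972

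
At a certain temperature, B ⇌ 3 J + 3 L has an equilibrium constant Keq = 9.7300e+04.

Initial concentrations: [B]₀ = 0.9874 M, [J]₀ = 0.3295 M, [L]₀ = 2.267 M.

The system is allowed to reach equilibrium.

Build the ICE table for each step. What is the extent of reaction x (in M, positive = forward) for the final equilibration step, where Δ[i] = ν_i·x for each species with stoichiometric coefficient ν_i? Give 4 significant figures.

x = 0.9443 M

Q₀ = 0.4221 vs Keq = 9.7300e+04 ⇒ Q<K, forward
Step 1:
                  B         J         L
  Initial    0.9874    0.3295     2.267
  Change    -0.9443     2.833     2.833
  Equil     0.04311     3.162       5.1
  solve Keq expr → x = 0.9443; check Q = 9.7300e+04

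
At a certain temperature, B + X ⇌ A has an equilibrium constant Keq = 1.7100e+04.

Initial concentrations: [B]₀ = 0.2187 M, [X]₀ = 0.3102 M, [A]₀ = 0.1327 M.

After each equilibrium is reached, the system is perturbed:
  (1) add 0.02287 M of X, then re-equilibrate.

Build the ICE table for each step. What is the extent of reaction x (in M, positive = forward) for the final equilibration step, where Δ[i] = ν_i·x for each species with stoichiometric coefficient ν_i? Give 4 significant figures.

Q₀ = 1.956 vs Keq = 1.7100e+04 ⇒ Q<K, forward
Step 1:
                  B         X         A
  Initial    0.2187    0.3102    0.1327
  Change    -0.2185   -0.2185    0.2185
  Equil   2.2390e-04   0.09172    0.3512
  solve Keq expr → x = 0.2185; check Q = 1.7100e+04
Then add 0.02287 M of X.
Step 2:
                  B         X         A
  Initial 2.2390e-04    0.1146    0.3512
  Change  -4.4591e-05 -4.4591e-05 4.4591e-05
  Equil   1.7930e-04    0.1145    0.3512
  solve Keq expr → x = 4.4591e-05; check Q = 1.7100e+04

x = 4.4591e-05 M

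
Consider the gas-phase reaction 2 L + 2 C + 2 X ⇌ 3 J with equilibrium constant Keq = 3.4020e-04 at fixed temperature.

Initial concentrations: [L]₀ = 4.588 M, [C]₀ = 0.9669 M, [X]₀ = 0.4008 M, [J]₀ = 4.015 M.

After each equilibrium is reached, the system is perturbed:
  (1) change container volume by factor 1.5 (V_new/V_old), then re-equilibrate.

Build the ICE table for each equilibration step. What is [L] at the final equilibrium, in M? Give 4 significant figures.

[L]_eq = 4.538 M

Q₀ = 20.47 vs Keq = 3.4020e-04 ⇒ Q>K, reverse
Step 1:
                    L           C           X           J
  I             4.588      0.9669      0.4008       4.015
  C             2.052       2.052       2.052      -3.078
  E              6.64       3.019       2.453      0.9369
  solve Keq expr → x = -1.026; check Q = 3.4020e-04
Then change container volume by factor 1.5 (V_new/V_old).
Step 2:
                    L           C           X           J
  I             4.427       2.013       1.635      0.6246
  C            0.1108      0.1108      0.1108     -0.1663
  E             4.538       2.123       1.746      0.4584
  solve Keq expr → x = -0.05542; check Q = 3.4020e-04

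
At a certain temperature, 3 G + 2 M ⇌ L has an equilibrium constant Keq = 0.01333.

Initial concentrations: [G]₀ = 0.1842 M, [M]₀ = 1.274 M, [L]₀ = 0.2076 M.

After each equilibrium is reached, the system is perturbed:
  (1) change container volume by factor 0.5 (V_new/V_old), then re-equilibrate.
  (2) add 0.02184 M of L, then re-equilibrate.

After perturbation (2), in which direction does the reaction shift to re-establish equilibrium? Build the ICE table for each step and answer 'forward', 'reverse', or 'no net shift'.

Direction: reverse

Q₀ = 20.47 vs Keq = 0.01333 ⇒ Q>K, reverse
Step 1:
                   G          M          L
  init        0.1842      1.274     0.2076
  Δ           0.5748     0.3832    -0.1916
  eq           0.759      1.657    0.01601
  solve Keq expr → x = -0.1916; check Q = 0.01333
Then change container volume by factor 0.5 (V_new/V_old).
Step 2:
                   G          M          L
  init         1.518      3.314    0.03201
  Δ          -0.4088    -0.2726     0.1363
  eq           1.109      3.042     0.1683
  solve Keq expr → x = 0.1363; check Q = 0.01333
Then add 0.02184 M of L.
Step 3:
                   G          M          L
  init         1.109      3.042     0.1901
  Δ          0.02488    0.01659  -0.008293
  eq           1.134      3.058     0.1818
  solve Keq expr → x = -0.008293; check Q = 0.01333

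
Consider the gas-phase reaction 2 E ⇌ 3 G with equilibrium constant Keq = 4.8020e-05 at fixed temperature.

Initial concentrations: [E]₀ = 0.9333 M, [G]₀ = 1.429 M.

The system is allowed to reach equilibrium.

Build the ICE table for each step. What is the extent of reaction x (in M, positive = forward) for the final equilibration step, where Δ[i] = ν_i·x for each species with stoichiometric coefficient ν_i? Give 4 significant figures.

x = -0.4581 M

Q₀ = 3.35 vs Keq = 4.8020e-05 ⇒ Q>K, reverse
Step 1:
                  E         G
  Initial    0.9333     1.429
  Change     0.9162    -1.374
  Equil       1.849   0.05477
  solve Keq expr → x = -0.4581; check Q = 4.8020e-05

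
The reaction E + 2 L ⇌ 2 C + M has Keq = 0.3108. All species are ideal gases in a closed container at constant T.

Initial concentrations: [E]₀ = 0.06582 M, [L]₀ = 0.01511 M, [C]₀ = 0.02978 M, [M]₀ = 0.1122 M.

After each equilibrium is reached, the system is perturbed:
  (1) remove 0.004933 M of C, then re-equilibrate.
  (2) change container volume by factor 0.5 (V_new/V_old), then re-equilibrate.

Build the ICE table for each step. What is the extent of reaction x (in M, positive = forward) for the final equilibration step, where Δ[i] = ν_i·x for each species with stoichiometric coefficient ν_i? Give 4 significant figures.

Q₀ = 6.621 vs Keq = 0.3108 ⇒ Q>K, reverse
Step 1:
                   E          L          C          M
  I          0.06582    0.01511    0.02978     0.1122
  C         0.007736    0.01547   -0.01547  -0.007736
  E          0.07356    0.03058    0.01431     0.1045
  solve Keq expr → x = -0.007736; check Q = 0.3108
Then remove 0.004933 M of C.
Step 2:
                   E          L          C          M
  I          0.07356    0.03058   0.009374     0.1045
  C          -0.0016    -0.0032     0.0032     0.0016
  E          0.07196    0.02738    0.01257     0.1061
  solve Keq expr → x = 0.0016; check Q = 0.3108
Then change container volume by factor 0.5 (V_new/V_old).
Step 3:
                   E          L          C          M
  I           0.1439    0.05477    0.02515     0.2121
  C                0          0          0          0
  E           0.1439    0.05477    0.02515     0.2121
  solve Keq expr → x = 0; check Q = 0.3108

x = 0 M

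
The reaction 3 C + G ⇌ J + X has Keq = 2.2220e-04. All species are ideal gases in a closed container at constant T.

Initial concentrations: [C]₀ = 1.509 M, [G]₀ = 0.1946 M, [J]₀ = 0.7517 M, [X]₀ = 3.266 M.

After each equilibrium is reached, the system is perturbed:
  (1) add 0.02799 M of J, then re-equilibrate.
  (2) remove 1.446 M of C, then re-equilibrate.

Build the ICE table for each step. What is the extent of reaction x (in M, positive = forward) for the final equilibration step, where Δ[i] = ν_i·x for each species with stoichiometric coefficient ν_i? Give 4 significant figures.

x = -0.003672 M

Q₀ = 3.672 vs Keq = 2.2220e-04 ⇒ Q>K, reverse
Step 1:
                   C          G          J          X
  I            1.509     0.1946     0.7517      3.266
  C            2.242     0.7473    -0.7473    -0.7473
  E            3.751     0.9419   0.004385      2.519
  solve Keq expr → x = -0.7473; check Q = 2.2220e-04
Then add 0.02799 M of J.
Step 2:
                   C          G          J          X
  I            3.751     0.9419    0.03238      2.519
  C          0.08251     0.0275    -0.0275    -0.0275
  E            3.833     0.9694   0.004871      2.491
  solve Keq expr → x = -0.0275; check Q = 2.2220e-04
Then remove 1.446 M of C.
Step 3:
                   C          G          J          X
  I            2.387     0.9694   0.004871      2.491
  C          0.01102   0.003672  -0.003672  -0.003672
  E            2.398     0.9731   0.001199      2.488
  solve Keq expr → x = -0.003672; check Q = 2.2220e-04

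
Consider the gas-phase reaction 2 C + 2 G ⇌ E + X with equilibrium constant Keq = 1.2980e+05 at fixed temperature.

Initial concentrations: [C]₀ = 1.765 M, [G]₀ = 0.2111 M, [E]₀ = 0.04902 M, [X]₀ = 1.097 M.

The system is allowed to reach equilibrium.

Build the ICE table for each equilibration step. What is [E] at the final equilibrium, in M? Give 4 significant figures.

[E]_eq = 0.1542 M

Q₀ = 0.3874 vs Keq = 1.2980e+05 ⇒ Q<K, forward
Step 1:
                    C           G           E           X
  Initial       1.765      0.2111     0.04902       1.097
  Change      -0.2103     -0.2103      0.1052      0.1052
  Equil         1.555  7.6865e-04      0.1542       1.202
  solve Keq expr → x = 0.1052; check Q = 1.2980e+05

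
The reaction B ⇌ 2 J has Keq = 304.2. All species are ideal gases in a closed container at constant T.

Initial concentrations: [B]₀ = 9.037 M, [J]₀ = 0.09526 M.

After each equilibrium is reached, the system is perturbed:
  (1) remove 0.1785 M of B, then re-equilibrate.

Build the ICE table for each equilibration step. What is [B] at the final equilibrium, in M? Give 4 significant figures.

Q₀ = 0.001004 vs Keq = 304.2 ⇒ Q<K, forward
Step 1:
                    B           J
  Initial       9.037     0.09526
  Change       -8.153       16.31
  Equil        0.8842        16.4
  solve Keq expr → x = 8.153; check Q = 304.2
Then remove 0.1785 M of B.
Step 2:
                    B           J
  Initial      0.7057        16.4
  Change       0.1471     -0.2941
  Equil        0.8528       16.11
  solve Keq expr → x = -0.1471; check Q = 304.2

[B]_eq = 0.8528 M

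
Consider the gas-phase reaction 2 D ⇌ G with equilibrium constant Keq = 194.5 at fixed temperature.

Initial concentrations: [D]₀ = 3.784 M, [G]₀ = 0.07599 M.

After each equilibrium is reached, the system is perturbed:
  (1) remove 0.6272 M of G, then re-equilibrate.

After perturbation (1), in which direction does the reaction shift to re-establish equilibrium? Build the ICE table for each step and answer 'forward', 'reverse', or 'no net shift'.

Direction: forward

Q₀ = 0.005307 vs Keq = 194.5 ⇒ Q<K, forward
Step 1:
                  D         G
  I           3.784   0.07599
  C          -3.685     1.842
  E         0.09931     1.918
  solve Keq expr → x = 1.842; check Q = 194.5
Then remove 0.6272 M of G.
Step 2:
                  D         G
  I         0.09931     1.291
  C        -0.01756   0.00878
  E         0.08175       1.3
  solve Keq expr → x = 0.00878; check Q = 194.5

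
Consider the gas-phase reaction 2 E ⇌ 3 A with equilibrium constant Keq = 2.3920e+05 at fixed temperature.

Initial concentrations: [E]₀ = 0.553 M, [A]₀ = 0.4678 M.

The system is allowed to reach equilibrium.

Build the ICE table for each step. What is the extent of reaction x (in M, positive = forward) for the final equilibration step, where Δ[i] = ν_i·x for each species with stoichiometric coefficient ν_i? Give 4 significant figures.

x = 0.275 M

Q₀ = 0.3348 vs Keq = 2.3920e+05 ⇒ Q<K, forward
Step 1:
                    E           A
  I             0.553      0.4678
  C             -0.55       0.825
  E          0.003005       1.293
  solve Keq expr → x = 0.275; check Q = 2.3920e+05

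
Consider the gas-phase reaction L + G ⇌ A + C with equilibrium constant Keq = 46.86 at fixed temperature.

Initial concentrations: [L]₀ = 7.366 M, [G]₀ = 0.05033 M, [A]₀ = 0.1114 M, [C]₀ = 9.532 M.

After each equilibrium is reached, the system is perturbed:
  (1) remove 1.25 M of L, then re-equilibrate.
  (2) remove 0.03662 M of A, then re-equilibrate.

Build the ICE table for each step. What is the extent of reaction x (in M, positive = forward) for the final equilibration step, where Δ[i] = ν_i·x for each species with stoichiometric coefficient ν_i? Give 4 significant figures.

Q₀ = 2.864 vs Keq = 46.86 ⇒ Q<K, forward
Step 1:
                   L          G          A          C
  I            7.366    0.05033     0.1114      9.532
  C         -0.04594   -0.04594    0.04594    0.04594
  E             7.32   0.004393     0.1573      9.578
  solve Keq expr → x = 0.04594; check Q = 46.86
Then remove 1.25 M of L.
Step 2:
                   L          G          A          C
  I             6.07   0.004393     0.1573      9.578
  C       8.7402e-04 8.7402e-04 -8.7402e-04 -8.7402e-04
  E            6.071   0.005267     0.1565      9.577
  solve Keq expr → x = -8.7402e-04; check Q = 46.86
Then remove 0.03662 M of A.
Step 3:
                   L          G          A          C
  I            6.071   0.005267     0.1198      9.577
  C        -0.001191  -0.001191   0.001191   0.001191
  E             6.07   0.004076      0.121      9.578
  solve Keq expr → x = 0.001191; check Q = 46.86

x = 0.001191 M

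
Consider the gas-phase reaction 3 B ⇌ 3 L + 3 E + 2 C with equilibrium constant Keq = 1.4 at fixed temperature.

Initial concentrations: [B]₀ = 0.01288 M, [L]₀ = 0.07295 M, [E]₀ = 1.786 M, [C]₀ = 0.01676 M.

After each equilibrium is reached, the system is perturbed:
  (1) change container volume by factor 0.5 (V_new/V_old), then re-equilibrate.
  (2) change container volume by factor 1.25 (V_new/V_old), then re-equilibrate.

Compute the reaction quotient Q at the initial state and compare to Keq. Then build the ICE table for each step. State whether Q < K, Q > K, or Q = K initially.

Q₀ = 0.2908; Q < K (proceeds forward)

Q₀ = 0.2908 vs Keq = 1.4 ⇒ Q<K, forward
Step 1:
                  B         L         E         C
  I         0.01288   0.07295     1.786   0.01676
  C       -0.003987  0.003987  0.003987  0.002658
  E        0.008893   0.07694      1.79   0.01942
  solve Keq expr → x = 0.001329; check Q = 1.4
Then change container volume by factor 0.5 (V_new/V_old).
Step 2:
                  B         L         E         C
  I         0.01779    0.1539      3.58   0.03884
  C         0.01955  -0.01955  -0.01955  -0.01303
  E         0.03733    0.1343      3.56    0.0258
  solve Keq expr → x = -0.006515; check Q = 1.4
Then change container volume by factor 1.25 (V_new/V_old).
Step 3:
                  B         L         E         C
  I         0.02987    0.1075     2.848   0.02064
  C        -0.00561   0.00561   0.00561   0.00374
  E         0.02426    0.1131     2.854   0.02438
  solve Keq expr → x = 0.00187; check Q = 1.4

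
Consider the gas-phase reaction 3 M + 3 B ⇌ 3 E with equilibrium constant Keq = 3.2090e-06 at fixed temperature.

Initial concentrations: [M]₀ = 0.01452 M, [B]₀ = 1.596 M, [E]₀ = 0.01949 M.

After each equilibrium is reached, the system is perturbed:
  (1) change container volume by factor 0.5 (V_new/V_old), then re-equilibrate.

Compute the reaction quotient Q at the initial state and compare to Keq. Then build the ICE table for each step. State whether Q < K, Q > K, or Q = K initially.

Q₀ = 0.5949; Q > K (proceeds reverse)

Q₀ = 0.5949 vs Keq = 3.2090e-06 ⇒ Q>K, reverse
Step 1:
                    M           B           E
  init        0.01452       1.596     0.01949
  Δ            0.0187      0.0187     -0.0187
  eq          0.03322       1.615  7.9116e-04
  solve Keq expr → x = -0.006233; check Q = 3.2090e-06
Then change container volume by factor 0.5 (V_new/V_old).
Step 2:
                    M           B           E
  init        0.06644       3.229    0.001582
  Δ         -0.001509   -0.001509    0.001509
  eq          0.06493       3.228    0.003091
  solve Keq expr → x = 5.0300e-04; check Q = 3.2090e-06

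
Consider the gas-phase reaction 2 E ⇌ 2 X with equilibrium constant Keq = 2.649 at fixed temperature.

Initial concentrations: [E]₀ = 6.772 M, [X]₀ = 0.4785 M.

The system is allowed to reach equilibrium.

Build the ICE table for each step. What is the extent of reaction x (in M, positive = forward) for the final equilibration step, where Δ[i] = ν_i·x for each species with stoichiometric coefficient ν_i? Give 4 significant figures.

x = 2.006 M

Q₀ = 0.004993 vs Keq = 2.649 ⇒ Q<K, forward
Step 1:
                   E          X
  init         6.772     0.4785
  Δ           -4.013      4.013
  eq           2.759      4.491
  solve Keq expr → x = 2.006; check Q = 2.649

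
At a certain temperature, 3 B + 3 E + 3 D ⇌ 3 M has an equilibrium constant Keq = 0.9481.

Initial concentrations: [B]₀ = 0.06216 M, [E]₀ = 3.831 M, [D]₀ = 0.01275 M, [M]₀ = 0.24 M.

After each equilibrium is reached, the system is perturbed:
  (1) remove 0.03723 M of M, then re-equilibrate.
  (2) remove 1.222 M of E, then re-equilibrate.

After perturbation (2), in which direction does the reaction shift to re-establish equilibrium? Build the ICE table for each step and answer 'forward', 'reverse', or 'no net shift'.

Q₀ = 4.9389e+05 vs Keq = 0.9481 ⇒ Q>K, reverse
Step 1:
                  B         E         D         M
  init      0.06216     3.831   0.01275      0.24
  Δ          0.1314    0.1314    0.1314   -0.1314
  eq         0.1936     3.962    0.1441    0.1086
  solve Keq expr → x = -0.0438; check Q = 0.9481
Then remove 0.03723 M of M.
Step 2:
                  B         E         D         M
  init       0.1936     3.962    0.1441   0.07137
  Δ        -0.01638  -0.01638  -0.01638   0.01638
  eq         0.1772     3.946    0.1278   0.08775
  solve Keq expr → x = 0.00546; check Q = 0.9481
Then remove 1.222 M of E.
Step 3:
                  B         E         D         M
  init       0.1772     2.724    0.1278   0.08775
  Δ         0.01444   0.01444   0.01444  -0.01444
  eq         0.1916     2.738    0.1422   0.07331
  solve Keq expr → x = -0.004815; check Q = 0.9481

Direction: reverse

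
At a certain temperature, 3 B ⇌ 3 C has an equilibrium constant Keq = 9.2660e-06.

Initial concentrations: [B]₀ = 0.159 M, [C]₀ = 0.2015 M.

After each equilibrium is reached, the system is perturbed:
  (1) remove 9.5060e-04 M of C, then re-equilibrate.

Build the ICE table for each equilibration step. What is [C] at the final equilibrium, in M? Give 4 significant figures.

Q₀ = 2.035 vs Keq = 9.2660e-06 ⇒ Q>K, reverse
Step 1:
                    B           C
  Initial       0.159      0.2015
  Change       0.1941     -0.1941
  Equil        0.3531    0.007416
  solve Keq expr → x = -0.06469; check Q = 9.2660e-06
Then remove 9.5060e-04 M of C.
Step 2:
                    B           C
  Initial      0.3531    0.006465
  Change  -9.3104e-04  9.3104e-04
  Equil        0.3522    0.007397
  solve Keq expr → x = 3.1035e-04; check Q = 9.2660e-06

[C]_eq = 0.007397 M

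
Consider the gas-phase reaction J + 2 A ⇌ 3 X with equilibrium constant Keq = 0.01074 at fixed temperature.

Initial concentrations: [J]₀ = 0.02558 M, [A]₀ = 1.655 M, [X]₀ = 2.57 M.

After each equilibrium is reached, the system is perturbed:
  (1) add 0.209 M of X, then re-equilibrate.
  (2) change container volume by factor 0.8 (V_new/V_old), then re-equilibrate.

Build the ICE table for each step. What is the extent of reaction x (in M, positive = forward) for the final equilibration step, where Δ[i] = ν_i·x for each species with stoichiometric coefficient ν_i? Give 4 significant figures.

Q₀ = 242.3 vs Keq = 0.01074 ⇒ Q>K, reverse
Step 1:
                    J           A           X
  Initial     0.02558       1.655        2.57
  Change       0.7156       1.431      -2.147
  Equil        0.7412       3.086      0.4232
  solve Keq expr → x = -0.7156; check Q = 0.01074
Then add 0.209 M of X.
Step 2:
                    J           A           X
  Initial      0.7412       3.086      0.6322
  Change      0.06198       0.124      -0.186
  Equil        0.8032        3.21      0.4463
  solve Keq expr → x = -0.06198; check Q = 0.01074
Then change container volume by factor 0.8 (V_new/V_old).
Step 3:
                    J           A           X
  Initial       1.004       4.013      0.5579
  Change            0           0           0
  Equil         1.004       4.013      0.5579
  solve Keq expr → x = 0; check Q = 0.01074

x = 0 M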